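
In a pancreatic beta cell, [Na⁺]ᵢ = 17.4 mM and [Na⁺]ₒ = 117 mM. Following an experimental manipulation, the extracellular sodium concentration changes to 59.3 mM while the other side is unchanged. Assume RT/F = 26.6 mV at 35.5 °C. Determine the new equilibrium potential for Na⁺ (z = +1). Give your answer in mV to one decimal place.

32.6 mV

After the shift: [Na⁺]_out = 59.3, [Na⁺]_in = 17.4 mM.
E_new = (26.6/1)·ln(59.3/17.4) = 26.60 · (1.2261) = 32.62 mV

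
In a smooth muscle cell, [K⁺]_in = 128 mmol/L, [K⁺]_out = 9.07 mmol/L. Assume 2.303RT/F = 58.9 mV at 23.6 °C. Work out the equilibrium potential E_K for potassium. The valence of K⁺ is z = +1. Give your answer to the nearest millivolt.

E = (58.9/z) · log₁₀([K⁺]_out/[K⁺]_in) with z = +1.
= (58.9/1) · log₁₀(9.07/128) = 58.90 · log₁₀(0.07086)
= 58.90 · (-1.1496) = -67.71 mV

-68 mV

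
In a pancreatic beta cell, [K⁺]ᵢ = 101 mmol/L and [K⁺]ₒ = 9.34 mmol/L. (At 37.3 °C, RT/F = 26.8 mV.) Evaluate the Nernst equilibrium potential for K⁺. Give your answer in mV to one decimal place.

-63.8 mV

E = (26.8/z) · ln([K⁺]_out/[K⁺]_in) with z = +1.
= (26.8/1) · ln(9.34/101) = 26.80 · ln(0.09248)
= 26.80 · (-2.3808) = -63.81 mV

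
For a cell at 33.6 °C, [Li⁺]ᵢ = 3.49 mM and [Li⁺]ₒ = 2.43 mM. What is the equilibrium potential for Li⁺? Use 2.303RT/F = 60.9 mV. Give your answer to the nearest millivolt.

E = (60.9/z) · log₁₀([Li⁺]_out/[Li⁺]_in) with z = +1.
= (60.9/1) · log₁₀(2.43/3.49) = 60.90 · log₁₀(0.6963)
= 60.90 · (-0.1572) = -9.57 mV

-10 mV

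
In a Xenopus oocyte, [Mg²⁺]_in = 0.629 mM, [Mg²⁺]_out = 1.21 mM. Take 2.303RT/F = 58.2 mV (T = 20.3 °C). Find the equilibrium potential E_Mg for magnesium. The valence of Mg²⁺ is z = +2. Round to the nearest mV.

E = (58.2/z) · log₁₀([Mg²⁺]_out/[Mg²⁺]_in) with z = +2.
= (58.2/2) · log₁₀(1.21/0.629) = 29.10 · log₁₀(1.924)
= 29.10 · (0.2841) = 8.27 mV

8 mV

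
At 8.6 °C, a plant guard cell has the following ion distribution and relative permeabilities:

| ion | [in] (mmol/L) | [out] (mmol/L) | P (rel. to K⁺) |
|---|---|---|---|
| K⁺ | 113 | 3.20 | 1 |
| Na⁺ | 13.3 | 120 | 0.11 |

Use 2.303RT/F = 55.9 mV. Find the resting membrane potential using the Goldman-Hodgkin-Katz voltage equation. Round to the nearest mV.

-47 mV

Vm = 55.9 · log₁₀[(Σ P·[cation]ₒ + Σ P·[anion]ᵢ) / (Σ P·[cation]ᵢ + Σ P·[anion]ₒ)]
Numerator = 1×3.20 + 0.11×120 = 16.4
Denominator = 1×113 + 0.11×13.3 = 114.5
Vm = 55.9 · log₁₀(0.14328) = 55.9 × (-0.8438) = -47.17 mV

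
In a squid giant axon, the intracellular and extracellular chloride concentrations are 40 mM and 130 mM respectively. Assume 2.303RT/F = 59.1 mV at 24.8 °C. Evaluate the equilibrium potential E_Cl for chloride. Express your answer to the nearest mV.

-30 mV

E = (59.1/z) · log₁₀([Cl⁻]_out/[Cl⁻]_in) with z = -1.
For an anion, dividing by z = -1 reverses the sign.
= (59.1/-1) · log₁₀(130/40) = -59.10 · log₁₀(3.25)
= -59.10 · (0.5119) = -30.25 mV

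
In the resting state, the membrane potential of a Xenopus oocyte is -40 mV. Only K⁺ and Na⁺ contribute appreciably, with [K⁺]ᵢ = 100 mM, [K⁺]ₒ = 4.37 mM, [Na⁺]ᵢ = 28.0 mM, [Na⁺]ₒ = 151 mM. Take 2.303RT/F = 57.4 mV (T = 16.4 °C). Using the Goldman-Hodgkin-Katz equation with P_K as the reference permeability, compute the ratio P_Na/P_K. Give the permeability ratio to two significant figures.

0.11

Let α = P_Na/P_K. GHK: Vm = 57.4·log₁₀[(Kₒ + α·Naₒ)/(Kᵢ + α·Naᵢ)].
10^(Vm/57.4) = 10^(-40.0/57.4) = 0.20097
So 0.20097·(Kᵢ + α·Naᵢ) = Kₒ + α·Naₒ → α = (0.20097·100.0 − 4.37) / (151.0 − 0.20097·28.0)
α = (20.1 − 4.37) / (151.0 − 5.627) = 15.73/145.4 = 0.1082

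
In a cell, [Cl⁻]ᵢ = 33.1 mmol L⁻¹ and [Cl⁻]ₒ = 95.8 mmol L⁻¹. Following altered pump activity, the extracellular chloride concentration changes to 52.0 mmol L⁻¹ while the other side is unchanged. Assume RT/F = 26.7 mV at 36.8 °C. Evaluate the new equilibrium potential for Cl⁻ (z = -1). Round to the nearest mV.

-12 mV

After the shift: [Cl⁻]_out = 52.0, [Cl⁻]_in = 33.1 mmol L⁻¹.
E_new = (26.7/-1)·ln(52.0/33.1) = -26.70 · (0.4517) = -12.06 mV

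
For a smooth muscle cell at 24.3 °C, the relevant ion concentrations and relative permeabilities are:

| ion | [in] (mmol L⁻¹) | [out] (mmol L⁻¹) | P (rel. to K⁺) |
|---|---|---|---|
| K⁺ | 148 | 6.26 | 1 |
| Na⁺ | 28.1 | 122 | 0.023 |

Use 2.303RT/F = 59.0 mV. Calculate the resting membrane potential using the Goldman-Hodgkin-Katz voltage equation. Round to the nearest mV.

Vm = 59.0 · log₁₀[(Σ P·[cation]ₒ + Σ P·[anion]ᵢ) / (Σ P·[cation]ᵢ + Σ P·[anion]ₒ)]
Numerator = 1×6.26 + 0.023×122 = 9.066
Denominator = 1×148 + 0.023×28.1 = 148.6
Vm = 59.0 · log₁₀(0.06099) = 59.0 × (-1.2147) = -71.67 mV

-72 mV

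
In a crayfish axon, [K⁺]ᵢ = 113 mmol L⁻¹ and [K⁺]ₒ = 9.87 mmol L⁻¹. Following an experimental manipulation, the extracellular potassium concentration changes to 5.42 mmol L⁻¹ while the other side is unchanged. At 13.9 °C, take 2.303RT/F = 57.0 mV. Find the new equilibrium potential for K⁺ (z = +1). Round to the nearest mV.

-75 mV

After the shift: [K⁺]_out = 5.42, [K⁺]_in = 113 mmol L⁻¹.
E_new = (57.0/1)·log₁₀(5.42/113) = 57.00 · (-1.3191) = -75.19 mV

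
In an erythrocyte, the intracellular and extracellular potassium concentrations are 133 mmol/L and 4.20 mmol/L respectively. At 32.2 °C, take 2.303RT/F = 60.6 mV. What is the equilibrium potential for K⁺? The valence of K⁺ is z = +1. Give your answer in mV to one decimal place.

-90.9 mV

E = (60.6/z) · log₁₀([K⁺]_out/[K⁺]_in) with z = +1.
= (60.6/1) · log₁₀(4.20/133) = 60.60 · log₁₀(0.03158)
= 60.60 · (-1.5006) = -90.94 mV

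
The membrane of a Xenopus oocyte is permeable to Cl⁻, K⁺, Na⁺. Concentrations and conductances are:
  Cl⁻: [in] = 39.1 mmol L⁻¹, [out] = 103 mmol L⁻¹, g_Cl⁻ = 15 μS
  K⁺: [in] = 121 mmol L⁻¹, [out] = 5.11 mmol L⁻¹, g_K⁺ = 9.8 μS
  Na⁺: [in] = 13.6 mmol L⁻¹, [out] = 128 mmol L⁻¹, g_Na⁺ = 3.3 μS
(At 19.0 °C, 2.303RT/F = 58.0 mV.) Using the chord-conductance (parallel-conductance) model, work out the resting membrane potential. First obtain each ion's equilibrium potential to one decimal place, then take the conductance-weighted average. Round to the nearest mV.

E_Cl⁻ = (58.0/-1)·log₁₀(103/39.1) = -24.4 mV
E_K⁺ = (58.0/1)·log₁₀(5.11/121) = -79.7 mV
E_Na⁺ = (58.0/1)·log₁₀(128/13.6) = 56.5 mV
Vm = (Σ gᵢEᵢ)/(Σ gᵢ) = (15·-24.4 + 9.8·-79.7 + 3.3·56.5) / (15 + 9.8 + 3.3)
= -960.61 / 28.1 = -34.19 mV

-34 mV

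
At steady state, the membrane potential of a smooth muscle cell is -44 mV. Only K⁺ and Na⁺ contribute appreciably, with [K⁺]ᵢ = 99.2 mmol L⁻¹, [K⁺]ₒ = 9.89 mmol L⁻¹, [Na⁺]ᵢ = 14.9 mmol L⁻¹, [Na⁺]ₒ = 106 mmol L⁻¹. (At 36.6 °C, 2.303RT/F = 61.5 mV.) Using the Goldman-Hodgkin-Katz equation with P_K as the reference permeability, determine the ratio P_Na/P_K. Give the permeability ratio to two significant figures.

0.089

Let α = P_Na/P_K. GHK: Vm = 61.5·log₁₀[(Kₒ + α·Naₒ)/(Kᵢ + α·Naᵢ)].
10^(Vm/61.5) = 10^(-44.0/61.5) = 0.19255
So 0.19255·(Kᵢ + α·Naᵢ) = Kₒ + α·Naₒ → α = (0.19255·99.2 − 9.89) / (106.0 − 0.19255·14.9)
α = (19.1 − 9.89) / (106.0 − 2.869) = 9.211/103.1 = 0.08932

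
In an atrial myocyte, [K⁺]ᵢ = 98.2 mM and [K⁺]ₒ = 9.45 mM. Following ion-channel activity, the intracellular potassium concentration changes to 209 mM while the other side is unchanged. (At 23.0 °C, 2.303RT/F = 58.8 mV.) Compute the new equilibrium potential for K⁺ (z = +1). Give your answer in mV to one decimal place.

-79.1 mV

After the shift: [K⁺]_out = 9.45, [K⁺]_in = 209 mM.
E_new = (58.8/1)·log₁₀(9.45/209) = 58.80 · (-1.3447) = -79.07 mV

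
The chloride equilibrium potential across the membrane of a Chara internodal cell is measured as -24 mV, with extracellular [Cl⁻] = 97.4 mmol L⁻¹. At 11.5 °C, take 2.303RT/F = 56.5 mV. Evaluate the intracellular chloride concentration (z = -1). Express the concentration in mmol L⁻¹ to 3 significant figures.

Nernst: E = (56.5/-1) · log₁₀([out]/[in]), so log₁₀([out]/[in]) = -24.0 × -1 / 56.5 = 0.4248.
[out]/[in] = 10^(0.4248) = 2.659.
[in] = 97.4 / 2.659 = 36.63 mmol L⁻¹.

36.6 mmol L⁻¹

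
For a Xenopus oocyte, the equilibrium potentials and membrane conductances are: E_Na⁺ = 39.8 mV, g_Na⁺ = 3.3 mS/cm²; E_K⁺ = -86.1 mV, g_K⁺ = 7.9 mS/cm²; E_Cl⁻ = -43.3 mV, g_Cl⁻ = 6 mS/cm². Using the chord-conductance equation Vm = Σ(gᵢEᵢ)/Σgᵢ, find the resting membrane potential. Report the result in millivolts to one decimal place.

Σ gᵢEᵢ = 3.3·(39.8) + 7.9·(-86.1) + 6·(-43.3) = -808.65
Σ gᵢ = 3.3 + 7.9 + 6 = 17.2
Vm = -808.65 / 17.2 = -47.01 mV

-47.0 mV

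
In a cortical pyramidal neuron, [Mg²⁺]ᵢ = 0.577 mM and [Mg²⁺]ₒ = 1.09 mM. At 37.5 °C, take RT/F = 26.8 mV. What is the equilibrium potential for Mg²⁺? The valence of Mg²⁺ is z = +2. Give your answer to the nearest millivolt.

E = (26.8/z) · ln([Mg²⁺]_out/[Mg²⁺]_in) with z = +2.
= (26.8/2) · ln(1.09/0.577) = 13.40 · ln(1.889)
= 13.40 · (0.6361) = 8.52 mV

9 mV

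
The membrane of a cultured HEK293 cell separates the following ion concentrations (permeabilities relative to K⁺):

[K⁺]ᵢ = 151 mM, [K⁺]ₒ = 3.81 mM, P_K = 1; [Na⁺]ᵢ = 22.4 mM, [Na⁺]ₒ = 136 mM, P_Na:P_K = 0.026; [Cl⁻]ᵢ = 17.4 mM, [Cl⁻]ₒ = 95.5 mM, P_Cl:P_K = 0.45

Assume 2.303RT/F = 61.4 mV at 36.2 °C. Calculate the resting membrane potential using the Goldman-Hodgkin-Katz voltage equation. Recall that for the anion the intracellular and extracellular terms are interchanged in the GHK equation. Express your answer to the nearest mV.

Vm = 61.4 · log₁₀[(Σ P·[cation]ₒ + Σ P·[anion]ᵢ) / (Σ P·[cation]ᵢ + Σ P·[anion]ₒ)]
Numerator = 1×3.81 + 0.026×136 + 0.45×17.4 = 15.18
Denominator = 1×151 + 0.026×22.4 + 0.45×95.5 = 194.6
Vm = 61.4 · log₁₀(0.078003) = 61.4 × (-1.1079) = -68.02 mV

-68 mV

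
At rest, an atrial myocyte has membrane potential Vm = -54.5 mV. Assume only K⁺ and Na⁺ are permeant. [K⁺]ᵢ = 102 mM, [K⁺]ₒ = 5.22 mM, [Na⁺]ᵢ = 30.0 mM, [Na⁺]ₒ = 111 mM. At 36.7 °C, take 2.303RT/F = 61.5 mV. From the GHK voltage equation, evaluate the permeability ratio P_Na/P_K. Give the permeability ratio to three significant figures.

0.0750

Let α = P_Na/P_K. GHK: Vm = 61.5·log₁₀[(Kₒ + α·Naₒ)/(Kᵢ + α·Naᵢ)].
10^(Vm/61.5) = 10^(-54.5/61.5) = 0.12996
So 0.12996·(Kᵢ + α·Naᵢ) = Kₒ + α·Naₒ → α = (0.12996·102.0 − 5.22) / (111.0 − 0.12996·30.0)
α = (13.26 − 5.22) / (111.0 − 3.899) = 8.036/107.1 = 0.07503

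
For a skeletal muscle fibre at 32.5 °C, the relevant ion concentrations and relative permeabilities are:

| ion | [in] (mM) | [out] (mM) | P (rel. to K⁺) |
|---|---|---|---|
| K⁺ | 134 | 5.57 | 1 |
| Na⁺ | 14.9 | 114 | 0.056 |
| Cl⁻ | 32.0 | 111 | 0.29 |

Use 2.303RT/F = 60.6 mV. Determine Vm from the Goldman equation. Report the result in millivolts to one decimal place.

Vm = 60.6 · log₁₀[(Σ P·[cation]ₒ + Σ P·[anion]ᵢ) / (Σ P·[cation]ᵢ + Σ P·[anion]ₒ)]
Numerator = 1×5.57 + 0.056×114 + 0.29×32.0 = 21.23
Denominator = 1×134 + 0.056×14.9 + 0.29×111 = 167
Vm = 60.6 · log₁₀(0.12713) = 60.6 × (-0.8957) = -54.28 mV

-54.3 mV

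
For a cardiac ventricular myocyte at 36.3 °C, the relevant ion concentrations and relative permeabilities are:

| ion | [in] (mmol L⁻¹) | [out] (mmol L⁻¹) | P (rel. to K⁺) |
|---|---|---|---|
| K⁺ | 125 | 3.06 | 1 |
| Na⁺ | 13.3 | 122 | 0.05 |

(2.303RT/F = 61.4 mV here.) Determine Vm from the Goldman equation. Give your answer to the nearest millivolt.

Vm = 61.4 · log₁₀[(Σ P·[cation]ₒ + Σ P·[anion]ᵢ) / (Σ P·[cation]ᵢ + Σ P·[anion]ₒ)]
Numerator = 1×3.06 + 0.05×122 = 9.16
Denominator = 1×125 + 0.05×13.3 = 125.7
Vm = 61.4 · log₁₀(0.072892) = 61.4 × (-1.1373) = -69.83 mV

-70 mV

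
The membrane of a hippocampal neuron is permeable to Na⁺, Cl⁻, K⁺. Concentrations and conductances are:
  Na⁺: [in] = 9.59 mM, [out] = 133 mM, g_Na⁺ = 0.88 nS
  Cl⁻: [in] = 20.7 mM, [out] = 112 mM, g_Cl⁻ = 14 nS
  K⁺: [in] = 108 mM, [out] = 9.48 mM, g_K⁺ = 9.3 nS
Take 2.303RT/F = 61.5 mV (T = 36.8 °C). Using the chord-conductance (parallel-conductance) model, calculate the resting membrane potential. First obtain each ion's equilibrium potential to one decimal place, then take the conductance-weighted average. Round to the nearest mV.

E_Na⁺ = (61.5/1)·log₁₀(133/9.59) = 70.2 mV
E_Cl⁻ = (61.5/-1)·log₁₀(112/20.7) = -45.1 mV
E_K⁺ = (61.5/1)·log₁₀(9.48/108) = -65.0 mV
Vm = (Σ gᵢEᵢ)/(Σ gᵢ) = (0.88·70.2 + 14·-45.1 + 9.3·-65.0) / (0.88 + 14 + 9.3)
= -1174.12 / 24.18 = -48.56 mV

-49 mV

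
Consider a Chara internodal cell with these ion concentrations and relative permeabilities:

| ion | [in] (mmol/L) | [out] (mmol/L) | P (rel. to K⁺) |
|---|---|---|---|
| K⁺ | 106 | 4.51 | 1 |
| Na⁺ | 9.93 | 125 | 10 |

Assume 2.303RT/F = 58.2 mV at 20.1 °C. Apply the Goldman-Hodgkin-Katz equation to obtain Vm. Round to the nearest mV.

46 mV

Vm = 58.2 · log₁₀[(Σ P·[cation]ₒ + Σ P·[anion]ᵢ) / (Σ P·[cation]ᵢ + Σ P·[anion]ₒ)]
Numerator = 1×4.51 + 10×125 = 1255
Denominator = 1×106 + 10×9.93 = 205.3
Vm = 58.2 · log₁₀(6.1106) = 58.2 × (0.7861) = 45.75 mV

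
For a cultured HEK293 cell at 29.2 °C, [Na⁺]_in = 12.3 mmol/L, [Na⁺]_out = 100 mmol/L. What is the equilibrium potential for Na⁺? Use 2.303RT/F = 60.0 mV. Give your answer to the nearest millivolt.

E = (60.0/z) · log₁₀([Na⁺]_out/[Na⁺]_in) with z = +1.
= (60.0/1) · log₁₀(100/12.3) = 60.00 · log₁₀(8.13)
= 60.00 · (0.9101) = 54.61 mV

55 mV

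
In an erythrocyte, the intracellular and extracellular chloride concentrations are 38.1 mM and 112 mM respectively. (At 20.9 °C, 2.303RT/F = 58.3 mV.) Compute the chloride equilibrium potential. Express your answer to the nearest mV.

E = (58.3/z) · log₁₀([Cl⁻]_out/[Cl⁻]_in) with z = -1.
For an anion, dividing by z = -1 reverses the sign.
= (58.3/-1) · log₁₀(112/38.1) = -58.30 · log₁₀(2.94)
= -58.30 · (0.4683) = -27.30 mV

-27 mV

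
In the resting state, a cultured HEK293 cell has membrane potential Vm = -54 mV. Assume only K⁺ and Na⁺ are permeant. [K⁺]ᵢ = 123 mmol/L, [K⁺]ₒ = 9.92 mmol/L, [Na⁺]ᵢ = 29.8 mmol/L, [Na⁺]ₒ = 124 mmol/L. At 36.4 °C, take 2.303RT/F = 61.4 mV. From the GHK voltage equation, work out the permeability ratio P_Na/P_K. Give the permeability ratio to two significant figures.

Let α = P_Na/P_K. GHK: Vm = 61.4·log₁₀[(Kₒ + α·Naₒ)/(Kᵢ + α·Naᵢ)].
10^(Vm/61.4) = 10^(-54.0/61.4) = 0.13198
So 0.13198·(Kᵢ + α·Naᵢ) = Kₒ + α·Naₒ → α = (0.13198·123.0 − 9.92) / (124.0 − 0.13198·29.8)
α = (16.23 − 9.92) / (124.0 − 3.933) = 6.314/120.1 = 0.05259

0.053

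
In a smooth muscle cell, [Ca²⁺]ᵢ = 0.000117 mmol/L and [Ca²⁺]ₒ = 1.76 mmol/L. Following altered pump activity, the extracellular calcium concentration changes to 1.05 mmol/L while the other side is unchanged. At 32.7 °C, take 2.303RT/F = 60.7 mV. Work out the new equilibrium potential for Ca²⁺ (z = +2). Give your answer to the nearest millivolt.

120 mV

After the shift: [Ca²⁺]_out = 1.05, [Ca²⁺]_in = 0.000117 mmol/L.
E_new = (60.7/2)·log₁₀(1.05/0.000117) = 30.35 · (3.9530) = 119.97 mV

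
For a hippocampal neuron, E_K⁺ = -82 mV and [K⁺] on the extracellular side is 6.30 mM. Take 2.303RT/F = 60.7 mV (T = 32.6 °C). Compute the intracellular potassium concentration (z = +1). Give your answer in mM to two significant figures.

Nernst: E = (60.7/1) · log₁₀([out]/[in]), so log₁₀([out]/[in]) = -82.0 × 1 / 60.7 = -1.3509.
[out]/[in] = 10^(-1.3509) = 0.04458.
[in] = 6.30 / 0.04458 = 141.3 mM.

140 mM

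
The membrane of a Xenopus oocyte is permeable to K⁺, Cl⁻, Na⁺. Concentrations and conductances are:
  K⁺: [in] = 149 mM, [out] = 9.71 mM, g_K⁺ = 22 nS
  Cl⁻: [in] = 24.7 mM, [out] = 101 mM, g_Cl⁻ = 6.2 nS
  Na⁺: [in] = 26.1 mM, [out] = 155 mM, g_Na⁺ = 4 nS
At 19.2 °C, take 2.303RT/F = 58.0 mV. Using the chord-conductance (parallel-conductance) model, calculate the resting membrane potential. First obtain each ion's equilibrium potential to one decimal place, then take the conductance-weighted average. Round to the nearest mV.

E_K⁺ = (58.0/1)·log₁₀(9.71/149) = -68.8 mV
E_Cl⁻ = (58.0/-1)·log₁₀(101/24.7) = -35.5 mV
E_Na⁺ = (58.0/1)·log₁₀(155/26.1) = 44.9 mV
Vm = (Σ gᵢEᵢ)/(Σ gᵢ) = (22·-68.8 + 6.2·-35.5 + 4·44.9) / (22 + 6.2 + 4)
= -1554.10 / 32.2 = -48.26 mV

-48 mV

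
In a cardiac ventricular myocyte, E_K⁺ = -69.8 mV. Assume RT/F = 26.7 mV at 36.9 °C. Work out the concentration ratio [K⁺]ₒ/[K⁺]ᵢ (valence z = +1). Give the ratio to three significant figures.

ln([out]/[in]) = E·z/(26.7) = -69.8 × 1 / 26.7 = -2.6142
[out]/[in] = e^(-2.6142) = 0.07322

0.0732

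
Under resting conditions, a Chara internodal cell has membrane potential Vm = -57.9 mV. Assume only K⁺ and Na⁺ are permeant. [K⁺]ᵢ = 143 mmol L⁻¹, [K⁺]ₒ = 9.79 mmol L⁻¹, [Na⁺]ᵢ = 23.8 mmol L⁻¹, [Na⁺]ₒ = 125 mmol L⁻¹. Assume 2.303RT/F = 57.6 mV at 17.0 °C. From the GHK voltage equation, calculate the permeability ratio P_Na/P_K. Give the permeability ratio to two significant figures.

Let α = P_Na/P_K. GHK: Vm = 57.6·log₁₀[(Kₒ + α·Naₒ)/(Kᵢ + α·Naᵢ)].
10^(Vm/57.6) = 10^(-57.9/57.6) = 0.098808
So 0.098808·(Kᵢ + α·Naᵢ) = Kₒ + α·Naₒ → α = (0.098808·143.0 − 9.79) / (125.0 − 0.098808·23.8)
α = (14.13 − 9.79) / (125.0 − 2.352) = 4.34/122.6 = 0.03538

0.035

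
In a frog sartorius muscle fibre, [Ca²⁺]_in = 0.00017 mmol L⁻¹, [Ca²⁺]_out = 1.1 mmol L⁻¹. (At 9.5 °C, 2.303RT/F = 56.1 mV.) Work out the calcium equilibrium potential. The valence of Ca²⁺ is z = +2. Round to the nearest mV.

E = (56.1/z) · log₁₀([Ca²⁺]_out/[Ca²⁺]_in) with z = +2.
= (56.1/2) · log₁₀(1.1/0.00017) = 28.05 · log₁₀(6471)
= 28.05 · (3.8109) = 106.90 mV

107 mV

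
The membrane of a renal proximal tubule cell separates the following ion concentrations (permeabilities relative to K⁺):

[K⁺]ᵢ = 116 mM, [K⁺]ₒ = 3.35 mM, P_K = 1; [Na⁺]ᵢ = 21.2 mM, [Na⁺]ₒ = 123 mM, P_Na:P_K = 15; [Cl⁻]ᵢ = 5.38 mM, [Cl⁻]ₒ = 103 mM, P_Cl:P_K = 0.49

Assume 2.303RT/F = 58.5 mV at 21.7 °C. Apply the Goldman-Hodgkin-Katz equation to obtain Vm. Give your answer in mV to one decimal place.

Vm = 58.5 · log₁₀[(Σ P·[cation]ₒ + Σ P·[anion]ᵢ) / (Σ P·[cation]ᵢ + Σ P·[anion]ₒ)]
Numerator = 1×3.35 + 15×123 + 0.49×5.38 = 1851
Denominator = 1×116 + 15×21.2 + 0.49×103 = 484.5
Vm = 58.5 · log₁₀(3.8206) = 58.5 × (0.5821) = 34.05 mV

34.1 mV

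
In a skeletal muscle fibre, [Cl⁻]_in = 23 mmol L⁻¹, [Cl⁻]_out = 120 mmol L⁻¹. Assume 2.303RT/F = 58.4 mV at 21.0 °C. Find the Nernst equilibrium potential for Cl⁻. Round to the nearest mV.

E = (58.4/z) · log₁₀([Cl⁻]_out/[Cl⁻]_in) with z = -1.
For an anion, dividing by z = -1 reverses the sign.
= (58.4/-1) · log₁₀(120/23) = -58.40 · log₁₀(5.217)
= -58.40 · (0.7175) = -41.90 mV

-42 mV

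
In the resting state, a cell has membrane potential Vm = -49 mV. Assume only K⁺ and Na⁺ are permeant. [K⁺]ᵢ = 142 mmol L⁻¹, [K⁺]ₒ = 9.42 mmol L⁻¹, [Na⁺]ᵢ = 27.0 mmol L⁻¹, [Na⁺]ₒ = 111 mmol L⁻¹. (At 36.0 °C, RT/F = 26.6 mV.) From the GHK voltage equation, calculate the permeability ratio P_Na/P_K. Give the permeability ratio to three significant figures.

Let α = P_Na/P_K. GHK: Vm = 26.6·ln[(Kₒ + α·Naₒ)/(Kᵢ + α·Naᵢ)].
e^(Vm/26.6) = e^(-49.0/26.6) = 0.15848
So 0.15848·(Kᵢ + α·Naᵢ) = Kₒ + α·Naₒ → α = (0.15848·142.0 − 9.42) / (111.0 − 0.15848·27.0)
α = (22.5 − 9.42) / (111.0 − 4.279) = 13.08/106.7 = 0.1226

0.123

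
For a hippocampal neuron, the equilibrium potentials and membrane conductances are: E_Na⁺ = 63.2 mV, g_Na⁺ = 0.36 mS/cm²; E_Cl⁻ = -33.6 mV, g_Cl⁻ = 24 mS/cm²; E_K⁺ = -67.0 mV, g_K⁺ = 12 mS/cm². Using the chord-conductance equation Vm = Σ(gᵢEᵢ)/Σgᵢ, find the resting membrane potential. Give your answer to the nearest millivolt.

-44 mV

Σ gᵢEᵢ = 0.36·(63.2) + 24·(-33.6) + 12·(-67.0) = -1587.65
Σ gᵢ = 0.36 + 24 + 12 = 36.36
Vm = -1587.65 / 36.36 = -43.66 mV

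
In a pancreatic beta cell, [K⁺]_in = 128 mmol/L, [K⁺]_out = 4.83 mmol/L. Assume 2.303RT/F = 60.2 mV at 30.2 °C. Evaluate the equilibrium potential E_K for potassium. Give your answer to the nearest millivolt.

E = (60.2/z) · log₁₀([K⁺]_out/[K⁺]_in) with z = +1.
= (60.2/1) · log₁₀(4.83/128) = 60.20 · log₁₀(0.03773)
= 60.20 · (-1.4233) = -85.68 mV

-86 mV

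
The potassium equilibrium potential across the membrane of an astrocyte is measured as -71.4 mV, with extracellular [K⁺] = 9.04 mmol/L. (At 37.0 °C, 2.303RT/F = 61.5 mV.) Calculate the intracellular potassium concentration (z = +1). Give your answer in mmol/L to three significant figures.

Nernst: E = (61.5/1) · log₁₀([out]/[in]), so log₁₀([out]/[in]) = -71.4 × 1 / 61.5 = -1.1610.
[out]/[in] = 10^(-1.1610) = 0.06903.
[in] = 9.04 / 0.06903 = 131 mmol/L.

131 mmol/L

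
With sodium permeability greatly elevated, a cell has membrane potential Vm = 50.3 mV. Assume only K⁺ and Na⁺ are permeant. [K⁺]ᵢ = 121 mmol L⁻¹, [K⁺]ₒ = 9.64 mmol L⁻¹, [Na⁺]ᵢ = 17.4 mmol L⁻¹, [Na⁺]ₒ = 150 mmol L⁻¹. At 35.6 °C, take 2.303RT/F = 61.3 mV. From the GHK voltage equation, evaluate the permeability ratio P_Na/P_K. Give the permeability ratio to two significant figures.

Let α = P_Na/P_K. GHK: Vm = 61.3·log₁₀[(Kₒ + α·Naₒ)/(Kᵢ + α·Naᵢ)].
10^(Vm/61.3) = 10^(50.3/61.3) = 6.6154
So 6.6154·(Kᵢ + α·Naᵢ) = Kₒ + α·Naₒ → α = (6.6154·121.0 − 9.64) / (150.0 − 6.6154·17.4)
α = (800.5 − 9.64) / (150.0 − 115.1) = 790.8/34.89 = 22.66

23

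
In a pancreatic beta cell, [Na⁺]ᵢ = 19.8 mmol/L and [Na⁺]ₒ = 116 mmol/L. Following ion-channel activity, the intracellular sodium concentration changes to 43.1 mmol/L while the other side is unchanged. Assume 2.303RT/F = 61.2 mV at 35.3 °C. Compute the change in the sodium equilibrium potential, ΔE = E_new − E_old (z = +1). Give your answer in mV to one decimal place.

-20.7 mV

E_old = (61.2/1)·log₁₀(116/19.8) = 46.99 mV
E_new = (61.2/1)·log₁₀(116/43.1) = 26.31 mV
ΔE = 26.31 − (46.99) = -20.67 mV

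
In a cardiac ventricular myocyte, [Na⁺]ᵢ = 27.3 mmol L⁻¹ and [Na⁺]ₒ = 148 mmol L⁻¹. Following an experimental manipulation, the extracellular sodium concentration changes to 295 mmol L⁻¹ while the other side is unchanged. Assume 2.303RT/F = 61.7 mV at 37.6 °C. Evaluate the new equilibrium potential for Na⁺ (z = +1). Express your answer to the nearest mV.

64 mV

After the shift: [Na⁺]_out = 295, [Na⁺]_in = 27.3 mmol L⁻¹.
E_new = (61.7/1)·log₁₀(295/27.3) = 61.70 · (1.0337) = 63.78 mV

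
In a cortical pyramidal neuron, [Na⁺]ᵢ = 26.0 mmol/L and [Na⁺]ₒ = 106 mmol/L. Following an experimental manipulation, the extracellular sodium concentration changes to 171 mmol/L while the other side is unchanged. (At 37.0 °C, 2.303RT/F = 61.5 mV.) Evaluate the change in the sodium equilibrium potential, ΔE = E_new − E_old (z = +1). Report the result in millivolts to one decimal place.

12.8 mV

E_old = (61.5/1)·log₁₀(106/26.0) = 37.54 mV
E_new = (61.5/1)·log₁₀(171/26.0) = 50.31 mV
ΔE = 50.31 − (37.54) = 12.77 mV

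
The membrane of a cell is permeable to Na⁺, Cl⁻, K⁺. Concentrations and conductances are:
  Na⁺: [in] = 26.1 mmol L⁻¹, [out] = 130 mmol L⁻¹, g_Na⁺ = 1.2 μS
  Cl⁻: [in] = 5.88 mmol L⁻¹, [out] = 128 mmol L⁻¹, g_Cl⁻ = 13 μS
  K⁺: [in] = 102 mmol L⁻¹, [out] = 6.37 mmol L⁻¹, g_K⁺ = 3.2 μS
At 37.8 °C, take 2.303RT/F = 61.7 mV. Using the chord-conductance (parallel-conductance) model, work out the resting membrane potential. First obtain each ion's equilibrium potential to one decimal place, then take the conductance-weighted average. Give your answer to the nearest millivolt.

-72 mV

E_Na⁺ = (61.7/1)·log₁₀(130/26.1) = 43.0 mV
E_Cl⁻ = (61.7/-1)·log₁₀(128/5.88) = -82.5 mV
E_K⁺ = (61.7/1)·log₁₀(6.37/102) = -74.3 mV
Vm = (Σ gᵢEᵢ)/(Σ gᵢ) = (1.2·43.0 + 13·-82.5 + 3.2·-74.3) / (1.2 + 13 + 3.2)
= -1258.66 / 17.4 = -72.34 mV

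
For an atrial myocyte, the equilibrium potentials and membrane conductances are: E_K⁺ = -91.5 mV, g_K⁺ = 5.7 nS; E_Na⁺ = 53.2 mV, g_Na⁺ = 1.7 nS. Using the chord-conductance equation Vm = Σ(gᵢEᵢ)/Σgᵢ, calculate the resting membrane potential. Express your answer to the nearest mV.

-58 mV

Σ gᵢEᵢ = 5.7·(-91.5) + 1.7·(53.2) = -431.11
Σ gᵢ = 5.7 + 1.7 = 7.4
Vm = -431.11 / 7.4 = -58.26 mV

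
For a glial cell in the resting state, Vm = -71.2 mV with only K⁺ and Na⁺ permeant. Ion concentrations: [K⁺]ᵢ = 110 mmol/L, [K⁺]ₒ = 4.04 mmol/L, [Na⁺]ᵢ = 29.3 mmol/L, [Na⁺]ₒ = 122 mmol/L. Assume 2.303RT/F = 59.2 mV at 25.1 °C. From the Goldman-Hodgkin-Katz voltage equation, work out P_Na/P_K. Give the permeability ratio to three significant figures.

Let α = P_Na/P_K. GHK: Vm = 59.2·log₁₀[(Kₒ + α·Naₒ)/(Kᵢ + α·Naᵢ)].
10^(Vm/59.2) = 10^(-71.2/59.2) = 0.062704
So 0.062704·(Kᵢ + α·Naᵢ) = Kₒ + α·Naₒ → α = (0.062704·110.0 − 4.04) / (122.0 − 0.062704·29.3)
α = (6.897 − 4.04) / (122.0 − 1.837) = 2.857/120.2 = 0.02378

0.0238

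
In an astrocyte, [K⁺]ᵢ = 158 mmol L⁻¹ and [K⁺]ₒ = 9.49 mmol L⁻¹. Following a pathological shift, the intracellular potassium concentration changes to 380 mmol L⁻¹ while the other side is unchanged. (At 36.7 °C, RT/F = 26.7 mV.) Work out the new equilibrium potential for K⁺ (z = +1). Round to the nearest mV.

After the shift: [K⁺]_out = 9.49, [K⁺]_in = 380 mmol L⁻¹.
E_new = (26.7/1)·ln(9.49/380) = 26.70 · (-3.6899) = -98.52 mV

-99 mV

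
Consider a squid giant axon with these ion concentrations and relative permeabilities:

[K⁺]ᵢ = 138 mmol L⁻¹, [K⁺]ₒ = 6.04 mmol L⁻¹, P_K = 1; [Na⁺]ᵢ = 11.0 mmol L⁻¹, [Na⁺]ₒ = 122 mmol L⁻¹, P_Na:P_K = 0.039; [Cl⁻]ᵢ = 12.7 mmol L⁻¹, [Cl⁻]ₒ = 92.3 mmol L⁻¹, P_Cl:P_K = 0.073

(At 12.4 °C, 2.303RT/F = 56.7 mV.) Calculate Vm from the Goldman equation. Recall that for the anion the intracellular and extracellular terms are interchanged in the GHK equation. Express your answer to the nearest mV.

-62 mV

Vm = 56.7 · log₁₀[(Σ P·[cation]ₒ + Σ P·[anion]ᵢ) / (Σ P·[cation]ᵢ + Σ P·[anion]ₒ)]
Numerator = 1×6.04 + 0.039×122 + 0.073×12.7 = 11.73
Denominator = 1×138 + 0.039×11.0 + 0.073×92.3 = 145.2
Vm = 56.7 · log₁₀(0.08077) = 56.7 × (-1.0928) = -61.96 mV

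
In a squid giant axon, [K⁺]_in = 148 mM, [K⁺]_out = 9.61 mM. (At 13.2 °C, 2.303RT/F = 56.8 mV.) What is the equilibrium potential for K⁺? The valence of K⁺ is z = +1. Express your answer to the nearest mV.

-67 mV

E = (56.8/z) · log₁₀([K⁺]_out/[K⁺]_in) with z = +1.
= (56.8/1) · log₁₀(9.61/148) = 56.80 · log₁₀(0.06493)
= 56.80 · (-1.1875) = -67.45 mV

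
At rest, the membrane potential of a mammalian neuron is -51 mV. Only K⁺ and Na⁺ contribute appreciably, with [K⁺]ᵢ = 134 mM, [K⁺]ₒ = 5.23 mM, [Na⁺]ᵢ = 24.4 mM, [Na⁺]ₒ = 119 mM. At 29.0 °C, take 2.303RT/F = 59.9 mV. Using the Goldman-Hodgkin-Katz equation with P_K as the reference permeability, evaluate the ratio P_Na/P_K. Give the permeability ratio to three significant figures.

Let α = P_Na/P_K. GHK: Vm = 59.9·log₁₀[(Kₒ + α·Naₒ)/(Kᵢ + α·Naᵢ)].
10^(Vm/59.9) = 10^(-51.0/59.9) = 0.14079
So 0.14079·(Kᵢ + α·Naᵢ) = Kₒ + α·Naₒ → α = (0.14079·134.0 − 5.23) / (119.0 − 0.14079·24.4)
α = (18.87 − 5.23) / (119.0 − 3.435) = 13.64/115.6 = 0.118

0.118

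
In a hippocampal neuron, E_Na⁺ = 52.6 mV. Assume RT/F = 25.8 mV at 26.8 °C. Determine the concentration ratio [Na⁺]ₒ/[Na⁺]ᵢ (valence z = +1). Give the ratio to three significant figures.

7.68

ln([out]/[in]) = E·z/(25.8) = 52.6 × 1 / 25.8 = 2.0388
[out]/[in] = e^(2.0388) = 7.681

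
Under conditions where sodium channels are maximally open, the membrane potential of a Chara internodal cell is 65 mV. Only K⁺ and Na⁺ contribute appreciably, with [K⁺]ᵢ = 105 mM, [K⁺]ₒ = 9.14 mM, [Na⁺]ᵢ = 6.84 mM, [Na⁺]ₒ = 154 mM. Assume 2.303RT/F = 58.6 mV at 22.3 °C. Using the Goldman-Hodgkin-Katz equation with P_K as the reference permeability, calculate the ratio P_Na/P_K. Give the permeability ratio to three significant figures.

Let α = P_Na/P_K. GHK: Vm = 58.6·log₁₀[(Kₒ + α·Naₒ)/(Kᵢ + α·Naᵢ)].
10^(Vm/58.6) = 10^(65.0/58.6) = 12.859
So 12.859·(Kᵢ + α·Naᵢ) = Kₒ + α·Naₒ → α = (12.859·105.0 − 9.14) / (154.0 − 12.859·6.84)
α = (1350 − 9.14) / (154.0 − 87.96) = 1341/66.04 = 20.31

20.3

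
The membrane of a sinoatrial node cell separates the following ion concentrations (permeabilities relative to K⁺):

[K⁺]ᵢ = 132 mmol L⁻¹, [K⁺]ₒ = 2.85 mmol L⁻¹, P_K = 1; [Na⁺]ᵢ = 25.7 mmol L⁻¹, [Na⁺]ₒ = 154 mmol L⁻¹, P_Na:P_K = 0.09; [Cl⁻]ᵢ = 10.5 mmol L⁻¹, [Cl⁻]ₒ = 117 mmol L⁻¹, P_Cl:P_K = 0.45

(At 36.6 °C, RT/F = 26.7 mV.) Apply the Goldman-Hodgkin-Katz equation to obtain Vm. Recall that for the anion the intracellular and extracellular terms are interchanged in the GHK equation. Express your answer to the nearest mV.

Vm = 26.7 · ln[(Σ P·[cation]ₒ + Σ P·[anion]ᵢ) / (Σ P·[cation]ᵢ + Σ P·[anion]ₒ)]
Numerator = 1×2.85 + 0.09×154 + 0.45×10.5 = 21.44
Denominator = 1×132 + 0.09×25.7 + 0.45×117 = 187
Vm = 26.7 · ln(0.11465) = 26.7 × (-2.1659) = -57.83 mV

-58 mV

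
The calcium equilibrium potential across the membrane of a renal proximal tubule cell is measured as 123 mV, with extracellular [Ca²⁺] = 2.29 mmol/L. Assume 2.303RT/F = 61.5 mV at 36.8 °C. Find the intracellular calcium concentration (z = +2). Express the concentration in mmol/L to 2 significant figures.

0.00023 mmol/L

Nernst: E = (61.5/2) · log₁₀([out]/[in]), so log₁₀([out]/[in]) = 123.0 × 2 / 61.5 = 4.0000.
[out]/[in] = 10^(4.0000) = 1e+04.
[in] = 2.29 / 1e+04 = 0.000229 mmol/L.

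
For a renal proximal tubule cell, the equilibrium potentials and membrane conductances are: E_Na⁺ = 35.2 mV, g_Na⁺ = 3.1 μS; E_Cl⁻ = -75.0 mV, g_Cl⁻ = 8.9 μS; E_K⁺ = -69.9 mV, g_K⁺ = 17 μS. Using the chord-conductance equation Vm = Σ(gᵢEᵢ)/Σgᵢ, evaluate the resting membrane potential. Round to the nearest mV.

Σ gᵢEᵢ = 3.1·(35.2) + 8.9·(-75.0) + 17·(-69.9) = -1746.68
Σ gᵢ = 3.1 + 8.9 + 17 = 29
Vm = -1746.68 / 29 = -60.23 mV

-60 mV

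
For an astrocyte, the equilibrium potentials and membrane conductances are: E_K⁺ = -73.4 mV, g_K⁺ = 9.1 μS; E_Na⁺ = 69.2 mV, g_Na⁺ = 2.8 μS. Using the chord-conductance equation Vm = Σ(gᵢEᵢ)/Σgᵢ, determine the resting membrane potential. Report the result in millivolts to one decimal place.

Σ gᵢEᵢ = 9.1·(-73.4) + 2.8·(69.2) = -474.18
Σ gᵢ = 9.1 + 2.8 = 11.9
Vm = -474.18 / 11.9 = -39.85 mV

-39.8 mV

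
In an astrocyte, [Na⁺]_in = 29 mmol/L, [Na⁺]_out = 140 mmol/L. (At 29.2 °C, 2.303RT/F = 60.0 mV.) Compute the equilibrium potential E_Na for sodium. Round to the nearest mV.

E = (60.0/z) · log₁₀([Na⁺]_out/[Na⁺]_in) with z = +1.
= (60.0/1) · log₁₀(140/29) = 60.00 · log₁₀(4.828)
= 60.00 · (0.6837) = 41.02 mV

41 mV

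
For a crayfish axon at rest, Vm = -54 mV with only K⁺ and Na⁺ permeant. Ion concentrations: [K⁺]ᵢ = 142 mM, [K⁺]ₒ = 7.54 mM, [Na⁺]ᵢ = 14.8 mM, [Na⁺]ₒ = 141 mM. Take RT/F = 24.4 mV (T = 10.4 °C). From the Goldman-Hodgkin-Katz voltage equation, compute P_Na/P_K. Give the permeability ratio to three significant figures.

0.0573

Let α = P_Na/P_K. GHK: Vm = 24.4·ln[(Kₒ + α·Naₒ)/(Kᵢ + α·Naᵢ)].
e^(Vm/24.4) = e^(-54.0/24.4) = 0.10936
So 0.10936·(Kᵢ + α·Naᵢ) = Kₒ + α·Naₒ → α = (0.10936·142.0 − 7.54) / (141.0 − 0.10936·14.8)
α = (15.53 − 7.54) / (141.0 − 1.619) = 7.989/139.4 = 0.05732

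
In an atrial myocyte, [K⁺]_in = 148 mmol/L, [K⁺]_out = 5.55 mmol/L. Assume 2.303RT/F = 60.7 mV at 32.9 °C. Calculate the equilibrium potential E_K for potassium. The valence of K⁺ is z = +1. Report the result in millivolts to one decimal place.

-86.6 mV

E = (60.7/z) · log₁₀([K⁺]_out/[K⁺]_in) with z = +1.
= (60.7/1) · log₁₀(5.55/148) = 60.70 · log₁₀(0.0375)
= 60.70 · (-1.4260) = -86.56 mV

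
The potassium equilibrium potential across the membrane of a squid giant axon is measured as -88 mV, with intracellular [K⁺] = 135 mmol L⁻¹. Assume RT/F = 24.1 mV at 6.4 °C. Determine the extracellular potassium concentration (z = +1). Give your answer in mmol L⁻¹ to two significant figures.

3.5 mmol L⁻¹

Nernst: E = (24.1/1) · ln([out]/[in]), so ln([out]/[in]) = -88.0 × 1 / 24.1 = -3.6515.
[out]/[in] = e^(-3.6515) = 0.02595.
[out] = 0.02595 × 135 = 3.504 mmol L⁻¹.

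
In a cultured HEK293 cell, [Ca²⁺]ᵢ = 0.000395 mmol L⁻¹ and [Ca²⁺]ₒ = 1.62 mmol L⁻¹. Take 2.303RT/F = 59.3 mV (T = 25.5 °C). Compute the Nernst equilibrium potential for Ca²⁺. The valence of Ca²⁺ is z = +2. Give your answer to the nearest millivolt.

E = (59.3/z) · log₁₀([Ca²⁺]_out/[Ca²⁺]_in) with z = +2.
= (59.3/2) · log₁₀(1.62/0.000395) = 29.65 · log₁₀(4101)
= 29.65 · (3.6129) = 107.12 mV

107 mV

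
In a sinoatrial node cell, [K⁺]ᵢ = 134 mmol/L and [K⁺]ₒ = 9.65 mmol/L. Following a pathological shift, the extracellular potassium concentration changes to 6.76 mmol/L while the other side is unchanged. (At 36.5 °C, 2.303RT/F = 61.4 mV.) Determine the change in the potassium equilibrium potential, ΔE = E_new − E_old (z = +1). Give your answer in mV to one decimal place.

E_old = (61.4/1)·log₁₀(9.65/134) = -70.15 mV
E_new = (61.4/1)·log₁₀(6.76/134) = -79.65 mV
ΔE = -79.65 − (-70.15) = -9.49 mV

-9.5 mV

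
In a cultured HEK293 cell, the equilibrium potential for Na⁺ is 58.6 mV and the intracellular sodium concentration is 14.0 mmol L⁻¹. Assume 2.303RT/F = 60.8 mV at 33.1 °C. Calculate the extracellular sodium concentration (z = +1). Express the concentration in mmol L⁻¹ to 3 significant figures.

129 mmol L⁻¹

Nernst: E = (60.8/1) · log₁₀([out]/[in]), so log₁₀([out]/[in]) = 58.6 × 1 / 60.8 = 0.9638.
[out]/[in] = 10^(0.9638) = 9.201.
[out] = 9.201 × 14.0 = 128.8 mmol L⁻¹.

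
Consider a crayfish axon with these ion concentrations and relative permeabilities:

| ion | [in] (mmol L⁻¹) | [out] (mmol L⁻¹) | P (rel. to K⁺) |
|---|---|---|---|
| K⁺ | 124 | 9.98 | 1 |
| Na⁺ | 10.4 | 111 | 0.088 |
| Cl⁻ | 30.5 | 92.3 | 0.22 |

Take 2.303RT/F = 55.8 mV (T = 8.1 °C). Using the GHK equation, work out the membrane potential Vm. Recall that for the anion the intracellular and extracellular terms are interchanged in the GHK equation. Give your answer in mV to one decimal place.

Vm = 55.8 · log₁₀[(Σ P·[cation]ₒ + Σ P·[anion]ᵢ) / (Σ P·[cation]ᵢ + Σ P·[anion]ₒ)]
Numerator = 1×9.98 + 0.088×111 + 0.22×30.5 = 26.46
Denominator = 1×124 + 0.088×10.4 + 0.22×92.3 = 145.2
Vm = 55.8 · log₁₀(0.18219) = 55.8 × (-0.7395) = -41.26 mV

-41.3 mV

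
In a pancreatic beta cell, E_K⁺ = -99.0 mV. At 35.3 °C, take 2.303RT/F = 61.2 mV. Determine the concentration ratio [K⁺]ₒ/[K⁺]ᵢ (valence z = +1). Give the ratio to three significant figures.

0.0241

log₁₀([out]/[in]) = E·z/(61.2) = -99.0 × 1 / 61.2 = -1.6176
[out]/[in] = 10^(-1.6176) = 0.02412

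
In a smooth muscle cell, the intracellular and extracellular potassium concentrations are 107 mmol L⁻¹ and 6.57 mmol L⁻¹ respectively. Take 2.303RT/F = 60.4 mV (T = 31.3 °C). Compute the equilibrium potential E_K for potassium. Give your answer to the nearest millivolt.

-73 mV

E = (60.4/z) · log₁₀([K⁺]_out/[K⁺]_in) with z = +1.
= (60.4/1) · log₁₀(6.57/107) = 60.40 · log₁₀(0.0614)
= 60.40 · (-1.2118) = -73.19 mV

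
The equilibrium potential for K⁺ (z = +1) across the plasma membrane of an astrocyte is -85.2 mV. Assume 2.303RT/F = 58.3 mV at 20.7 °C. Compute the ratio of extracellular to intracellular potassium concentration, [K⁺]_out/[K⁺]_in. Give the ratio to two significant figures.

log₁₀([out]/[in]) = E·z/(58.3) = -85.2 × 1 / 58.3 = -1.4614
[out]/[in] = 10^(-1.4614) = 0.03456

0.035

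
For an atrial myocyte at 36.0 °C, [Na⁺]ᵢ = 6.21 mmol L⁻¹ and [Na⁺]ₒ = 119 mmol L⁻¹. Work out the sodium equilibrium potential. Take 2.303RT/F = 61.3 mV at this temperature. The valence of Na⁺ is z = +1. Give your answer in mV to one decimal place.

E = (61.3/z) · log₁₀([Na⁺]_out/[Na⁺]_in) with z = +1.
= (61.3/1) · log₁₀(119/6.21) = 61.30 · log₁₀(19.16)
= 61.30 · (1.2825) = 78.61 mV

78.6 mV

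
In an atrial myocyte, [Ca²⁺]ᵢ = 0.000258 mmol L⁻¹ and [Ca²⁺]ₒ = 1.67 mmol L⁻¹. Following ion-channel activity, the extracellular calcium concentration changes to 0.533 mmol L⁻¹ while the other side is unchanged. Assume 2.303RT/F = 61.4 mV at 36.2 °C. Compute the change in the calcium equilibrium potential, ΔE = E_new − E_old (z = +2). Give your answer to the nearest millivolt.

E_old = (61.4/2)·log₁₀(1.67/0.000258) = 117.00 mV
E_new = (61.4/2)·log₁₀(0.533/0.000258) = 101.77 mV
ΔE = 101.77 − (117.00) = -15.23 mV

-15 mV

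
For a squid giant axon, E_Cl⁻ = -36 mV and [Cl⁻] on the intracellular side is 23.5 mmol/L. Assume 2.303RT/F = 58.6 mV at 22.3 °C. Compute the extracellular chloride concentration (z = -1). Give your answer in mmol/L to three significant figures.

96.7 mmol/L

Nernst: E = (58.6/-1) · log₁₀([out]/[in]), so log₁₀([out]/[in]) = -36.0 × -1 / 58.6 = 0.6143.
[out]/[in] = 10^(0.6143) = 4.115.
[out] = 4.115 × 23.5 = 96.69 mmol/L.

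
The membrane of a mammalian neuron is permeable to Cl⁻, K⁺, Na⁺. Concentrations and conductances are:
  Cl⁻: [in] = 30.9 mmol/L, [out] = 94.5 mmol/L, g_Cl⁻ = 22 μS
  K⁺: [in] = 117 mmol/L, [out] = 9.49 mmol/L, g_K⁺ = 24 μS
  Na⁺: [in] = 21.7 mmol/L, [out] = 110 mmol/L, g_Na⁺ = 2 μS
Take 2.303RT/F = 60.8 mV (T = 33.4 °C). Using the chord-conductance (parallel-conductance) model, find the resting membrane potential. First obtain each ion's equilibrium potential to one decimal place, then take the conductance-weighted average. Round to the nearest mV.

E_Cl⁻ = (60.8/-1)·log₁₀(94.5/30.9) = -29.5 mV
E_K⁺ = (60.8/1)·log₁₀(9.49/117) = -66.3 mV
E_Na⁺ = (60.8/1)·log₁₀(110/21.7) = 42.9 mV
Vm = (Σ gᵢEᵢ)/(Σ gᵢ) = (22·-29.5 + 24·-66.3 + 2·42.9) / (22 + 24 + 2)
= -2154.40 / 48 = -44.88 mV

-45 mV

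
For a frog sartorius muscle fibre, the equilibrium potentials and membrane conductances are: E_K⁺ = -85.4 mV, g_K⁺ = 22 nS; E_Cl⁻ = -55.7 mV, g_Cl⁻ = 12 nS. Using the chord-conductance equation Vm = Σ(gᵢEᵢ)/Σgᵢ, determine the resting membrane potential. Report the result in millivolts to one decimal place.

Σ gᵢEᵢ = 22·(-85.4) + 12·(-55.7) = -2547.20
Σ gᵢ = 22 + 12 = 34
Vm = -2547.20 / 34 = -74.92 mV

-74.9 mV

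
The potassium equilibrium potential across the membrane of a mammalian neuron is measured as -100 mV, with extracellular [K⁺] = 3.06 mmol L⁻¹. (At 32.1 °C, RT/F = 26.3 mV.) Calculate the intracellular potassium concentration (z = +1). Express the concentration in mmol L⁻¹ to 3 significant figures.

137 mmol L⁻¹

Nernst: E = (26.3/1) · ln([out]/[in]), so ln([out]/[in]) = -100.0 × 1 / 26.3 = -3.8023.
[out]/[in] = e^(-3.8023) = 0.02232.
[in] = 3.06 / 0.02232 = 137.1 mmol L⁻¹.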